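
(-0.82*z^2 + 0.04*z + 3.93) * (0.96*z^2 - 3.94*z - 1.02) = -0.7872*z^4 + 3.2692*z^3 + 4.4516*z^2 - 15.525*z - 4.0086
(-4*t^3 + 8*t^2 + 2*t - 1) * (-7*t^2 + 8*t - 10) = 28*t^5 - 88*t^4 + 90*t^3 - 57*t^2 - 28*t + 10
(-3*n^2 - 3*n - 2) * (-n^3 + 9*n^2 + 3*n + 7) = 3*n^5 - 24*n^4 - 34*n^3 - 48*n^2 - 27*n - 14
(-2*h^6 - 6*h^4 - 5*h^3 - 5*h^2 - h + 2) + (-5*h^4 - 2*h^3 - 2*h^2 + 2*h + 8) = -2*h^6 - 11*h^4 - 7*h^3 - 7*h^2 + h + 10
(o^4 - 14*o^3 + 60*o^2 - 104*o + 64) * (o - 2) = o^5 - 16*o^4 + 88*o^3 - 224*o^2 + 272*o - 128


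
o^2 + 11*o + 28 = (o + 4)*(o + 7)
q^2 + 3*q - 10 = (q - 2)*(q + 5)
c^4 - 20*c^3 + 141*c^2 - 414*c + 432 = (c - 8)*(c - 6)*(c - 3)^2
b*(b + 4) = b^2 + 4*b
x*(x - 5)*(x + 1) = x^3 - 4*x^2 - 5*x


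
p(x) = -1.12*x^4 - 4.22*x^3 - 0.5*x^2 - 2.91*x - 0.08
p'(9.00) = -4303.29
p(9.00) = -10491.47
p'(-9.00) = 2246.55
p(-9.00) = -4286.33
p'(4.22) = -569.26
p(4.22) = -693.60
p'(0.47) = -6.64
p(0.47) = -2.05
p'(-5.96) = 501.80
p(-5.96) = -520.28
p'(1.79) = -70.96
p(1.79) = -42.59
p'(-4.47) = 148.73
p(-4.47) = -67.30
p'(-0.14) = -3.01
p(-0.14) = 0.33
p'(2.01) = -92.45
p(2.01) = -60.50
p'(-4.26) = 117.94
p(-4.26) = -39.37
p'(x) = -4.48*x^3 - 12.66*x^2 - 1.0*x - 2.91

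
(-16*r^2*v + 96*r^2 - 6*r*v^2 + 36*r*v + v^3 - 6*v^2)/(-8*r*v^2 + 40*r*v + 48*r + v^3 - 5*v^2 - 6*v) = (2*r + v)/(v + 1)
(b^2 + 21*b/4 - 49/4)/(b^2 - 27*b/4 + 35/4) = (b + 7)/(b - 5)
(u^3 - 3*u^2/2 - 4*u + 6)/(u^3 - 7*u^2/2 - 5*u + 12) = (u - 2)/(u - 4)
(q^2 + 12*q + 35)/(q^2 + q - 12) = (q^2 + 12*q + 35)/(q^2 + q - 12)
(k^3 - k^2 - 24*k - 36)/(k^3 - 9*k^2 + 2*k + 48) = (k^2 - 3*k - 18)/(k^2 - 11*k + 24)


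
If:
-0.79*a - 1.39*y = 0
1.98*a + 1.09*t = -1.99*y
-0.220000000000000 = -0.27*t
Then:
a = -1.05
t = 0.81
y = 0.59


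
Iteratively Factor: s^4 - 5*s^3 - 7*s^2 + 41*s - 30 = (s - 1)*(s^3 - 4*s^2 - 11*s + 30) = (s - 5)*(s - 1)*(s^2 + s - 6) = (s - 5)*(s - 2)*(s - 1)*(s + 3)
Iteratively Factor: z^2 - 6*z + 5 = (z - 1)*(z - 5)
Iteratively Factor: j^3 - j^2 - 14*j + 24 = (j + 4)*(j^2 - 5*j + 6) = (j - 3)*(j + 4)*(j - 2)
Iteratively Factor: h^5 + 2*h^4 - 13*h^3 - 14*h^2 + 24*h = (h + 4)*(h^4 - 2*h^3 - 5*h^2 + 6*h) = (h - 3)*(h + 4)*(h^3 + h^2 - 2*h) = (h - 3)*(h + 2)*(h + 4)*(h^2 - h) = h*(h - 3)*(h + 2)*(h + 4)*(h - 1)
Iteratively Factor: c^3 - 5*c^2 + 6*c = (c - 3)*(c^2 - 2*c) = c*(c - 3)*(c - 2)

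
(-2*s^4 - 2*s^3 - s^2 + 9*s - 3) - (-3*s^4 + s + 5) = s^4 - 2*s^3 - s^2 + 8*s - 8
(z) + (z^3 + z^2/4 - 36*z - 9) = z^3 + z^2/4 - 35*z - 9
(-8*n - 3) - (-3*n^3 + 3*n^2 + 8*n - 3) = 3*n^3 - 3*n^2 - 16*n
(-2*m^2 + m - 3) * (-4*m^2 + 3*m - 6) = 8*m^4 - 10*m^3 + 27*m^2 - 15*m + 18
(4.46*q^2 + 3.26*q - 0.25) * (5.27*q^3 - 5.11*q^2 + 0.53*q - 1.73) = 23.5042*q^5 - 5.6104*q^4 - 15.6123*q^3 - 4.7105*q^2 - 5.7723*q + 0.4325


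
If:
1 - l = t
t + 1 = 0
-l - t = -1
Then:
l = 2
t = -1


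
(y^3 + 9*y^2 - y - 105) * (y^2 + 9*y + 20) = y^5 + 18*y^4 + 100*y^3 + 66*y^2 - 965*y - 2100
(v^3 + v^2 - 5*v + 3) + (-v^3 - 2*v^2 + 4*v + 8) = -v^2 - v + 11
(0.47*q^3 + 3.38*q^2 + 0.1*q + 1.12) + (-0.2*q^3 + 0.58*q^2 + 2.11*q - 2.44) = 0.27*q^3 + 3.96*q^2 + 2.21*q - 1.32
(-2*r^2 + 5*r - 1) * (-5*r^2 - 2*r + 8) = 10*r^4 - 21*r^3 - 21*r^2 + 42*r - 8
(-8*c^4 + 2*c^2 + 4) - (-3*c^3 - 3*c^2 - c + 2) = -8*c^4 + 3*c^3 + 5*c^2 + c + 2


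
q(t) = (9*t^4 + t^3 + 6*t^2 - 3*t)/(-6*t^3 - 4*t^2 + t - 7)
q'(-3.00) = -0.69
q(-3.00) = 6.59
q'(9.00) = -1.49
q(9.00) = -12.83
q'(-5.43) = -1.37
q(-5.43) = 9.46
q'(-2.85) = -0.52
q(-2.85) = 6.50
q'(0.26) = -0.15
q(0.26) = 0.04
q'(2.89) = -1.48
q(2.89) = -3.80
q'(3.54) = -1.47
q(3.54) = -4.76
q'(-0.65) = 2.66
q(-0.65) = -0.76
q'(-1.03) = 14.59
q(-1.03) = -3.23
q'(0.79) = -1.58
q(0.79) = -0.46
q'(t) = (18*t^2 + 8*t - 1)*(9*t^4 + t^3 + 6*t^2 - 3*t)/(-6*t^3 - 4*t^2 + t - 7)^2 + (36*t^3 + 3*t^2 + 12*t - 3)/(-6*t^3 - 4*t^2 + t - 7) = (-54*t^6 - 72*t^5 + 59*t^4 - 286*t^3 - 27*t^2 - 84*t + 21)/(36*t^6 + 48*t^5 + 4*t^4 + 76*t^3 + 57*t^2 - 14*t + 49)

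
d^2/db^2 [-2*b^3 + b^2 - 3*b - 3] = 2 - 12*b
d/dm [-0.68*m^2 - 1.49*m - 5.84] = -1.36*m - 1.49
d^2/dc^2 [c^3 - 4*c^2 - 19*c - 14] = 6*c - 8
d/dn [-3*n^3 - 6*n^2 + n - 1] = -9*n^2 - 12*n + 1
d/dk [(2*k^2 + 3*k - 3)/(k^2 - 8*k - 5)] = (-19*k^2 - 14*k - 39)/(k^4 - 16*k^3 + 54*k^2 + 80*k + 25)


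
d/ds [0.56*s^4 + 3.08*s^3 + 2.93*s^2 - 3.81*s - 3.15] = 2.24*s^3 + 9.24*s^2 + 5.86*s - 3.81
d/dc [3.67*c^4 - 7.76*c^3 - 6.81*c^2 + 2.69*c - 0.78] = 14.68*c^3 - 23.28*c^2 - 13.62*c + 2.69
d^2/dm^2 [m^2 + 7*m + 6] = 2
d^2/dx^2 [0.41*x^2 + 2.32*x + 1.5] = 0.820000000000000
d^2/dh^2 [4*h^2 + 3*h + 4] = 8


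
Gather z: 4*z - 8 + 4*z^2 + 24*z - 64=4*z^2 + 28*z - 72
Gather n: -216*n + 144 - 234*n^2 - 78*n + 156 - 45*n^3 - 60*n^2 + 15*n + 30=-45*n^3 - 294*n^2 - 279*n + 330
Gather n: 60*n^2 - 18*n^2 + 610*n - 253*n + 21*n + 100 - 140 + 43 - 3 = 42*n^2 + 378*n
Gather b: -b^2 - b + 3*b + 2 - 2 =-b^2 + 2*b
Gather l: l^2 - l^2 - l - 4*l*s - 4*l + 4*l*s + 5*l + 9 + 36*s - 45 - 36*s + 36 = 0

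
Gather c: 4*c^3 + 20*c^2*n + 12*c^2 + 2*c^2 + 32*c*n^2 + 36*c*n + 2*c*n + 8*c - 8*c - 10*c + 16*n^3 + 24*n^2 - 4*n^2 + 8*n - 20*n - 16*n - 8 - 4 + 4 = 4*c^3 + c^2*(20*n + 14) + c*(32*n^2 + 38*n - 10) + 16*n^3 + 20*n^2 - 28*n - 8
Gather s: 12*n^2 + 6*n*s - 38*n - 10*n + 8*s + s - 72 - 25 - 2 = 12*n^2 - 48*n + s*(6*n + 9) - 99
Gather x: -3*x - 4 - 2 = -3*x - 6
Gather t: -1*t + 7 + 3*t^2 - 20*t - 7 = 3*t^2 - 21*t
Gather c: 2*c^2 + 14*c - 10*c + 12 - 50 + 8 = 2*c^2 + 4*c - 30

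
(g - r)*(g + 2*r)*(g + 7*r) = g^3 + 8*g^2*r + 5*g*r^2 - 14*r^3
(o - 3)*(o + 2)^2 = o^3 + o^2 - 8*o - 12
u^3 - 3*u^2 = u^2*(u - 3)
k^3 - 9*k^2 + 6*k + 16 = (k - 8)*(k - 2)*(k + 1)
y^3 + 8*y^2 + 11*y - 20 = (y - 1)*(y + 4)*(y + 5)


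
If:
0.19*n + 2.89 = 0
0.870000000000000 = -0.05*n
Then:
No Solution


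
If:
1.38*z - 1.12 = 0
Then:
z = 0.81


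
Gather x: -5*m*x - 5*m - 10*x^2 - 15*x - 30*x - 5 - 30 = -5*m - 10*x^2 + x*(-5*m - 45) - 35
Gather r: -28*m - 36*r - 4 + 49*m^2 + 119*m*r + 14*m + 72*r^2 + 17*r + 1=49*m^2 - 14*m + 72*r^2 + r*(119*m - 19) - 3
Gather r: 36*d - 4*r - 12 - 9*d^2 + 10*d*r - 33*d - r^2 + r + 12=-9*d^2 + 3*d - r^2 + r*(10*d - 3)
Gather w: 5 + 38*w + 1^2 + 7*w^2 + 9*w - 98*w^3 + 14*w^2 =-98*w^3 + 21*w^2 + 47*w + 6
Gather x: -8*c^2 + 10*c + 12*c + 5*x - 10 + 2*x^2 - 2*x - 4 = -8*c^2 + 22*c + 2*x^2 + 3*x - 14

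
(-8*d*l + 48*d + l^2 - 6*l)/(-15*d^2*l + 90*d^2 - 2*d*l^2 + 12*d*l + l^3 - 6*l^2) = (8*d - l)/(15*d^2 + 2*d*l - l^2)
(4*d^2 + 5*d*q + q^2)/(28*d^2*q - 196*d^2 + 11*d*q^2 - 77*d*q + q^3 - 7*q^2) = (d + q)/(7*d*q - 49*d + q^2 - 7*q)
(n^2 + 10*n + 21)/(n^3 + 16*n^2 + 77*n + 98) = (n + 3)/(n^2 + 9*n + 14)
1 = 1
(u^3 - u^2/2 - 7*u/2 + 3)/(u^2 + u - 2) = u - 3/2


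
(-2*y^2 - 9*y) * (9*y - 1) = -18*y^3 - 79*y^2 + 9*y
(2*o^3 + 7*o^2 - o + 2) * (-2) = -4*o^3 - 14*o^2 + 2*o - 4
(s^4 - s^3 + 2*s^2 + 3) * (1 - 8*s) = -8*s^5 + 9*s^4 - 17*s^3 + 2*s^2 - 24*s + 3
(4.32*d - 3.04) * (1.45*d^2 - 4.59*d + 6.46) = 6.264*d^3 - 24.2368*d^2 + 41.8608*d - 19.6384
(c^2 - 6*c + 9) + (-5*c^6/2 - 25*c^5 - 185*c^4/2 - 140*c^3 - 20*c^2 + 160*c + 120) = -5*c^6/2 - 25*c^5 - 185*c^4/2 - 140*c^3 - 19*c^2 + 154*c + 129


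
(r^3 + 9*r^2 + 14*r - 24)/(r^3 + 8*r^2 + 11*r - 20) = (r + 6)/(r + 5)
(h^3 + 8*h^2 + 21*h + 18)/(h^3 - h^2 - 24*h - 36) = (h + 3)/(h - 6)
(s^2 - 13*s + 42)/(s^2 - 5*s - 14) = (s - 6)/(s + 2)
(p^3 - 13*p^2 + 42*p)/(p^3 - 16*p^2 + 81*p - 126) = p/(p - 3)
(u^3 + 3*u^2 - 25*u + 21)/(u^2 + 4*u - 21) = u - 1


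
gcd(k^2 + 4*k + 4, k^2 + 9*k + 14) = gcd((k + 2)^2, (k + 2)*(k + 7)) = k + 2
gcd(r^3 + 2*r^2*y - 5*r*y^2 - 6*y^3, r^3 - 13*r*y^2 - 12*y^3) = r^2 + 4*r*y + 3*y^2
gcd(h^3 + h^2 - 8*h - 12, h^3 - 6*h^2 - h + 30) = h^2 - h - 6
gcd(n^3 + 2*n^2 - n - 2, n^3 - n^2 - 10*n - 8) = n^2 + 3*n + 2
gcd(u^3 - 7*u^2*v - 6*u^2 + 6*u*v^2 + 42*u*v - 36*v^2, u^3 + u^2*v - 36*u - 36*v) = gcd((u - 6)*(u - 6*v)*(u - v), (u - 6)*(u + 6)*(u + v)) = u - 6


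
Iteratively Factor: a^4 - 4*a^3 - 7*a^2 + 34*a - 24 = (a - 2)*(a^3 - 2*a^2 - 11*a + 12) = (a - 2)*(a + 3)*(a^2 - 5*a + 4) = (a - 2)*(a - 1)*(a + 3)*(a - 4)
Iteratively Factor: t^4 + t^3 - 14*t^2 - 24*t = (t + 3)*(t^3 - 2*t^2 - 8*t) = (t + 2)*(t + 3)*(t^2 - 4*t) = (t - 4)*(t + 2)*(t + 3)*(t)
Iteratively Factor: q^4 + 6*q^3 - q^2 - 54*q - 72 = (q - 3)*(q^3 + 9*q^2 + 26*q + 24) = (q - 3)*(q + 2)*(q^2 + 7*q + 12) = (q - 3)*(q + 2)*(q + 3)*(q + 4)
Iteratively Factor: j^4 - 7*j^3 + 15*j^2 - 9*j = (j)*(j^3 - 7*j^2 + 15*j - 9) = j*(j - 3)*(j^2 - 4*j + 3) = j*(j - 3)*(j - 1)*(j - 3)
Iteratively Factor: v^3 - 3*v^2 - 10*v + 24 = (v - 4)*(v^2 + v - 6) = (v - 4)*(v + 3)*(v - 2)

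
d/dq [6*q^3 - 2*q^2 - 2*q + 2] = 18*q^2 - 4*q - 2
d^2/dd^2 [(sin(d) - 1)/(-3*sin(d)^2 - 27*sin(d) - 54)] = (sin(d)^5 - 13*sin(d)^4 - 137*sin(d)^3 - 165*sin(d)^2 + 648*sin(d) + 450)/(3*(sin(d)^2 + 9*sin(d) + 18)^3)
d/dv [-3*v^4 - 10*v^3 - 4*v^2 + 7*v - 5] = -12*v^3 - 30*v^2 - 8*v + 7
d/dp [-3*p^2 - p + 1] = -6*p - 1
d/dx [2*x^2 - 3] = 4*x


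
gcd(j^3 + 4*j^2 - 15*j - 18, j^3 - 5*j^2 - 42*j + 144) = j^2 + 3*j - 18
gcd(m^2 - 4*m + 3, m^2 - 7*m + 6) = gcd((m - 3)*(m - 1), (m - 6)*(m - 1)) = m - 1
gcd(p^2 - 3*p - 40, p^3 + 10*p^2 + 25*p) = p + 5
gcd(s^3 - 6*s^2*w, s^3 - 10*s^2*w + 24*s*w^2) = s^2 - 6*s*w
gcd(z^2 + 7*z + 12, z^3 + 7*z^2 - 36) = z + 3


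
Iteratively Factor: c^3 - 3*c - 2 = (c + 1)*(c^2 - c - 2) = (c - 2)*(c + 1)*(c + 1)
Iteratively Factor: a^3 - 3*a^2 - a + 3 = (a + 1)*(a^2 - 4*a + 3) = (a - 3)*(a + 1)*(a - 1)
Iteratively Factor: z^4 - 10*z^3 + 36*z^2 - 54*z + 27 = (z - 1)*(z^3 - 9*z^2 + 27*z - 27) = (z - 3)*(z - 1)*(z^2 - 6*z + 9) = (z - 3)^2*(z - 1)*(z - 3)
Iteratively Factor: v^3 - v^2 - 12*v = (v)*(v^2 - v - 12) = v*(v - 4)*(v + 3)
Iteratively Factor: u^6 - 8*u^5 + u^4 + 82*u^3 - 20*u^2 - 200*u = (u + 2)*(u^5 - 10*u^4 + 21*u^3 + 40*u^2 - 100*u) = (u + 2)^2*(u^4 - 12*u^3 + 45*u^2 - 50*u) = (u - 5)*(u + 2)^2*(u^3 - 7*u^2 + 10*u) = (u - 5)*(u - 2)*(u + 2)^2*(u^2 - 5*u) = u*(u - 5)*(u - 2)*(u + 2)^2*(u - 5)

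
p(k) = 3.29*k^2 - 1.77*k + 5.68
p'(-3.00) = -21.51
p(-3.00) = 40.60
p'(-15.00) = -100.47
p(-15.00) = 772.48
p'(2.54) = 14.94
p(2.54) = 22.41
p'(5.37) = 33.56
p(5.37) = 91.05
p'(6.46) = 40.74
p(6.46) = 131.54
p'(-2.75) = -19.86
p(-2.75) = 35.43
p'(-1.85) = -13.94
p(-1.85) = 20.21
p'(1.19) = 6.06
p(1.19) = 8.23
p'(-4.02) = -28.22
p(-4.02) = 65.96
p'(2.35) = 13.69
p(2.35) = 19.69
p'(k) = 6.58*k - 1.77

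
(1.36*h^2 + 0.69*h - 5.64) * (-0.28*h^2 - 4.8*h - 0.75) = -0.3808*h^4 - 6.7212*h^3 - 2.7528*h^2 + 26.5545*h + 4.23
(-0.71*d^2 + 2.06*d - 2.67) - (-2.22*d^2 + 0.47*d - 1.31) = 1.51*d^2 + 1.59*d - 1.36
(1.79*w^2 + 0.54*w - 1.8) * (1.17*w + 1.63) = 2.0943*w^3 + 3.5495*w^2 - 1.2258*w - 2.934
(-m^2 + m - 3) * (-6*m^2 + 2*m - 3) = 6*m^4 - 8*m^3 + 23*m^2 - 9*m + 9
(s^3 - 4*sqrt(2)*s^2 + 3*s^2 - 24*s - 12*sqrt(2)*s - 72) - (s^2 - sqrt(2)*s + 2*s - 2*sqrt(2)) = s^3 - 4*sqrt(2)*s^2 + 2*s^2 - 26*s - 11*sqrt(2)*s - 72 + 2*sqrt(2)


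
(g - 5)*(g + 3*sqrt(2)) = g^2 - 5*g + 3*sqrt(2)*g - 15*sqrt(2)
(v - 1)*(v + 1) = v^2 - 1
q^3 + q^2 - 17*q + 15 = (q - 3)*(q - 1)*(q + 5)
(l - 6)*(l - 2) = l^2 - 8*l + 12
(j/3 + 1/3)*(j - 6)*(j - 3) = j^3/3 - 8*j^2/3 + 3*j + 6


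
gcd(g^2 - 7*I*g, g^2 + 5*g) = g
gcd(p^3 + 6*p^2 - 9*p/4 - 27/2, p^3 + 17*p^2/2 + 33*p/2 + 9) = p^2 + 15*p/2 + 9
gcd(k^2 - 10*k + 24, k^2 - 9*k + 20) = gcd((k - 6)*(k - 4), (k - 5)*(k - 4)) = k - 4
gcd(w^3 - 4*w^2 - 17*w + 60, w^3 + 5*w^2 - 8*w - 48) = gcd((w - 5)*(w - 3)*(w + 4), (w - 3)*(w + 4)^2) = w^2 + w - 12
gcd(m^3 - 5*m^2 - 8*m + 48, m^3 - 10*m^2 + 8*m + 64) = m - 4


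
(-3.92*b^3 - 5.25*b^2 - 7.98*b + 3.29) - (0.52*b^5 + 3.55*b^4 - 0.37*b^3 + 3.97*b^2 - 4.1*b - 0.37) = -0.52*b^5 - 3.55*b^4 - 3.55*b^3 - 9.22*b^2 - 3.88*b + 3.66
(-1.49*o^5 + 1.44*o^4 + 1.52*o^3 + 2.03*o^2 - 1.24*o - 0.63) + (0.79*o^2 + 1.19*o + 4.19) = -1.49*o^5 + 1.44*o^4 + 1.52*o^3 + 2.82*o^2 - 0.05*o + 3.56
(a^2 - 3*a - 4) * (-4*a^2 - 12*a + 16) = -4*a^4 + 68*a^2 - 64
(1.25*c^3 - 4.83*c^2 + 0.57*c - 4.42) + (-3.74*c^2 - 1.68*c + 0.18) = 1.25*c^3 - 8.57*c^2 - 1.11*c - 4.24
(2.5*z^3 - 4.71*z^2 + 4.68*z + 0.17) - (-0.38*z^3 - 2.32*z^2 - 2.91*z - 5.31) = 2.88*z^3 - 2.39*z^2 + 7.59*z + 5.48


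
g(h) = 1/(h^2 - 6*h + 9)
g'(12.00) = 0.00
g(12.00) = 0.01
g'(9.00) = -0.00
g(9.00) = 0.03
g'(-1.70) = 0.02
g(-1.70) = 0.05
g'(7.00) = -0.03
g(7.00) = 0.06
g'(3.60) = -9.26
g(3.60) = 2.78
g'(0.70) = 0.16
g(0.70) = 0.19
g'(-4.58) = 0.00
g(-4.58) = 0.02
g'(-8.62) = 0.00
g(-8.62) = 0.01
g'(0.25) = 0.10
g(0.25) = 0.13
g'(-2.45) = 0.01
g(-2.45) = 0.03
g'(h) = (6 - 2*h)/(h^2 - 6*h + 9)^2 = 2*(3 - h)/(h^2 - 6*h + 9)^2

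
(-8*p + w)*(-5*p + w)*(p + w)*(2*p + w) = 80*p^4 + 94*p^3*w + 3*p^2*w^2 - 10*p*w^3 + w^4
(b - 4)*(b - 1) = b^2 - 5*b + 4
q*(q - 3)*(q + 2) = q^3 - q^2 - 6*q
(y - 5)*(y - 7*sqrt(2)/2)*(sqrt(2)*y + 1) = sqrt(2)*y^3 - 5*sqrt(2)*y^2 - 6*y^2 - 7*sqrt(2)*y/2 + 30*y + 35*sqrt(2)/2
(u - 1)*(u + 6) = u^2 + 5*u - 6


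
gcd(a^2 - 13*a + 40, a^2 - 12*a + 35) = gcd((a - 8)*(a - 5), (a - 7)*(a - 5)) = a - 5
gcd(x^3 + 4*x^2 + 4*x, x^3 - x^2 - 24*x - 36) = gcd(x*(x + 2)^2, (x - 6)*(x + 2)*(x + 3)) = x + 2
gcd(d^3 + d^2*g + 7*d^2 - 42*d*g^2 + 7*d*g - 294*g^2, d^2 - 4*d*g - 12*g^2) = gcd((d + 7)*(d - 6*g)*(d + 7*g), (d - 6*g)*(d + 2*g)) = d - 6*g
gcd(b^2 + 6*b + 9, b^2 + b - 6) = b + 3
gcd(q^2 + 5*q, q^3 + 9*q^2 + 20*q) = q^2 + 5*q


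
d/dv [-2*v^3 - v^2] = 2*v*(-3*v - 1)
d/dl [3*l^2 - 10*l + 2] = 6*l - 10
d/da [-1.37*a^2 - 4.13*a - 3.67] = -2.74*a - 4.13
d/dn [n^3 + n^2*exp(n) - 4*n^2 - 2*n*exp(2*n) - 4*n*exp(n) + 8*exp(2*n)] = n^2*exp(n) + 3*n^2 - 4*n*exp(2*n) - 2*n*exp(n) - 8*n + 14*exp(2*n) - 4*exp(n)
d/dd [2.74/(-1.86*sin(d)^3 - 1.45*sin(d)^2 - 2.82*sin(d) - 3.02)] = (15.2892*sin(d)^2 + 7.946*sin(d) + 7.7268)*cos(d)/(1.86*sin(d)^3 + 1.45*sin(d)^2 + 2.82*sin(d) + 3.02)^2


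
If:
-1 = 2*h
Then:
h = -1/2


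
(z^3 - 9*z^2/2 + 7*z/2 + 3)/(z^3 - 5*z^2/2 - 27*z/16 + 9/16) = 8*(2*z^2 - 3*z - 2)/(16*z^2 + 8*z - 3)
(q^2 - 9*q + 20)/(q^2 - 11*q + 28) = (q - 5)/(q - 7)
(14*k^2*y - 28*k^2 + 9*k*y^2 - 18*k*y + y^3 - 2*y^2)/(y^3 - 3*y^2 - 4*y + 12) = (14*k^2 + 9*k*y + y^2)/(y^2 - y - 6)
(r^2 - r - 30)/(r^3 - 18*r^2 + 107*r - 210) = (r + 5)/(r^2 - 12*r + 35)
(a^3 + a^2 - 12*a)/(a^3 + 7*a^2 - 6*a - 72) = a/(a + 6)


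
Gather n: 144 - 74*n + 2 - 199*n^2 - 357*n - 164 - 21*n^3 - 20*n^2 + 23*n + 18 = -21*n^3 - 219*n^2 - 408*n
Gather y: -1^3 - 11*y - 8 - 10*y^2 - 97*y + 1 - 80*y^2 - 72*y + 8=-90*y^2 - 180*y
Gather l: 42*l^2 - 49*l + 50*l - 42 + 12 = 42*l^2 + l - 30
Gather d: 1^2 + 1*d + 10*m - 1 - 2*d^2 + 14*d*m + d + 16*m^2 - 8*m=-2*d^2 + d*(14*m + 2) + 16*m^2 + 2*m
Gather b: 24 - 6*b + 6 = 30 - 6*b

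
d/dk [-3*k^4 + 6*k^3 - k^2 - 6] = 2*k*(-6*k^2 + 9*k - 1)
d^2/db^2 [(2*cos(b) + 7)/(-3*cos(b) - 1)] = 19*(3*cos(b)^2 - cos(b) - 6)/(3*cos(b) + 1)^3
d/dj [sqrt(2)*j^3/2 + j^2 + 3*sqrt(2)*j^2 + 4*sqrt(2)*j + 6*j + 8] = 3*sqrt(2)*j^2/2 + 2*j + 6*sqrt(2)*j + 4*sqrt(2) + 6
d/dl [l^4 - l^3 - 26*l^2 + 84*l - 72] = 4*l^3 - 3*l^2 - 52*l + 84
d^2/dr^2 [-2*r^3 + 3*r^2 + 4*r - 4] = 6 - 12*r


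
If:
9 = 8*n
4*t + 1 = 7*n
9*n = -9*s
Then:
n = 9/8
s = -9/8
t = 55/32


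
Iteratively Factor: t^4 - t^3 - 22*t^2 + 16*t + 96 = (t - 4)*(t^3 + 3*t^2 - 10*t - 24) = (t - 4)*(t + 4)*(t^2 - t - 6) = (t - 4)*(t + 2)*(t + 4)*(t - 3)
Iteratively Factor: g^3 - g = (g - 1)*(g^2 + g) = g*(g - 1)*(g + 1)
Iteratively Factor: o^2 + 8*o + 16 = (o + 4)*(o + 4)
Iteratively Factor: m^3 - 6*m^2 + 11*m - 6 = (m - 1)*(m^2 - 5*m + 6) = (m - 2)*(m - 1)*(m - 3)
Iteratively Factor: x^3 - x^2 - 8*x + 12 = (x - 2)*(x^2 + x - 6) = (x - 2)^2*(x + 3)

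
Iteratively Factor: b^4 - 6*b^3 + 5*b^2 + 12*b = (b - 3)*(b^3 - 3*b^2 - 4*b) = (b - 3)*(b + 1)*(b^2 - 4*b) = (b - 4)*(b - 3)*(b + 1)*(b)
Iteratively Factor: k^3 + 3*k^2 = (k + 3)*(k^2) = k*(k + 3)*(k)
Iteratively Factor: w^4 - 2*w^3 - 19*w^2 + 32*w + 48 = (w - 4)*(w^3 + 2*w^2 - 11*w - 12) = (w - 4)*(w + 4)*(w^2 - 2*w - 3) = (w - 4)*(w - 3)*(w + 4)*(w + 1)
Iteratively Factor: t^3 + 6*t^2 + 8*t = (t)*(t^2 + 6*t + 8) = t*(t + 2)*(t + 4)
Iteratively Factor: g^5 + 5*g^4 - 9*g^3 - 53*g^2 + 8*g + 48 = (g + 4)*(g^4 + g^3 - 13*g^2 - g + 12) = (g - 3)*(g + 4)*(g^3 + 4*g^2 - g - 4) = (g - 3)*(g + 4)^2*(g^2 - 1) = (g - 3)*(g - 1)*(g + 4)^2*(g + 1)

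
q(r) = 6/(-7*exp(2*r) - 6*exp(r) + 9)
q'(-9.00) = 0.00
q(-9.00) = 0.67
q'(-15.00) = 0.00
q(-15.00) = 0.67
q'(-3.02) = 0.03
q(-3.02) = 0.69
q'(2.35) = 0.01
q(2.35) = -0.01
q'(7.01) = 0.00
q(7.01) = -0.00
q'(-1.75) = 0.15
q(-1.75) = 0.77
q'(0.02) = 6.39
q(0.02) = -1.36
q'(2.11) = 0.02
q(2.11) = -0.01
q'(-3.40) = 0.02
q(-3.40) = 0.68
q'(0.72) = 0.40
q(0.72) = -0.18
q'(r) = 6*(14*exp(2*r) + 6*exp(r))/(-7*exp(2*r) - 6*exp(r) + 9)^2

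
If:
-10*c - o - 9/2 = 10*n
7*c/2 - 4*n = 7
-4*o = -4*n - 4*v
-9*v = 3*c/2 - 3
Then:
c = 346/467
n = -1029/934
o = -833/934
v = 98/467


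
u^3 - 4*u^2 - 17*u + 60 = (u - 5)*(u - 3)*(u + 4)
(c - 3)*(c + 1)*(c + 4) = c^3 + 2*c^2 - 11*c - 12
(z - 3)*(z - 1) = z^2 - 4*z + 3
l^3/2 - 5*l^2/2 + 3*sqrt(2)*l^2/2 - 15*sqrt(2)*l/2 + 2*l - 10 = (l/2 + sqrt(2))*(l - 5)*(l + sqrt(2))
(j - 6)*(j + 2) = j^2 - 4*j - 12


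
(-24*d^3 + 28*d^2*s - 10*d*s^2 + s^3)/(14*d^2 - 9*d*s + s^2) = (12*d^2 - 8*d*s + s^2)/(-7*d + s)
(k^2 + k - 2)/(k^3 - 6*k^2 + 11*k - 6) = (k + 2)/(k^2 - 5*k + 6)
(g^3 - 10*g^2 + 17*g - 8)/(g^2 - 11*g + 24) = (g^2 - 2*g + 1)/(g - 3)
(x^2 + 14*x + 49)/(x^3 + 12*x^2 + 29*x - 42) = (x + 7)/(x^2 + 5*x - 6)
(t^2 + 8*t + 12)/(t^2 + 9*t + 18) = (t + 2)/(t + 3)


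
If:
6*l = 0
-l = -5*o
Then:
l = 0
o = 0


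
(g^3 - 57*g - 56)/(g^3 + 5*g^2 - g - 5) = (g^2 - g - 56)/(g^2 + 4*g - 5)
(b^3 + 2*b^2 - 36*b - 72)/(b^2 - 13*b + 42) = (b^2 + 8*b + 12)/(b - 7)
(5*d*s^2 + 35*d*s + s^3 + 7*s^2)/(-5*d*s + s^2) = (5*d*s + 35*d + s^2 + 7*s)/(-5*d + s)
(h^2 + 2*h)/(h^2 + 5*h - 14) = h*(h + 2)/(h^2 + 5*h - 14)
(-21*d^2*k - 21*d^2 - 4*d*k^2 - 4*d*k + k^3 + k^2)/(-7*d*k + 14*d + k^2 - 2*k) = (3*d*k + 3*d + k^2 + k)/(k - 2)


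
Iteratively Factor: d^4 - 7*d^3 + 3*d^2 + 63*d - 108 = (d + 3)*(d^3 - 10*d^2 + 33*d - 36) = (d - 4)*(d + 3)*(d^2 - 6*d + 9) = (d - 4)*(d - 3)*(d + 3)*(d - 3)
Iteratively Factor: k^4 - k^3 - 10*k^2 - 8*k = (k)*(k^3 - k^2 - 10*k - 8) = k*(k + 1)*(k^2 - 2*k - 8) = k*(k - 4)*(k + 1)*(k + 2)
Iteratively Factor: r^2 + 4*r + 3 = (r + 1)*(r + 3)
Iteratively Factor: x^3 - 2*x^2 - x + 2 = (x - 2)*(x^2 - 1) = (x - 2)*(x - 1)*(x + 1)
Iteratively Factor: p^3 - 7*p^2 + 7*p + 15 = (p - 3)*(p^2 - 4*p - 5) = (p - 5)*(p - 3)*(p + 1)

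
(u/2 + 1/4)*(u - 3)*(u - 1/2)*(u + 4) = u^4/2 + u^3/2 - 49*u^2/8 - u/8 + 3/2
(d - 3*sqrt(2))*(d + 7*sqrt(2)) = d^2 + 4*sqrt(2)*d - 42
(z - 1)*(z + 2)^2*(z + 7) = z^4 + 10*z^3 + 21*z^2 - 4*z - 28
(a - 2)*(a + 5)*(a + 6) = a^3 + 9*a^2 + 8*a - 60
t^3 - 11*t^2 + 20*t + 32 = (t - 8)*(t - 4)*(t + 1)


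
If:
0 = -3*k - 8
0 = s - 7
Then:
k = -8/3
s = 7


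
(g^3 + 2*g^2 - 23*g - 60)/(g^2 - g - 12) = (g^2 - g - 20)/(g - 4)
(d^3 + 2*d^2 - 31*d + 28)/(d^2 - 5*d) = (d^3 + 2*d^2 - 31*d + 28)/(d*(d - 5))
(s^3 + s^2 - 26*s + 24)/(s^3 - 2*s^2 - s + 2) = (s^2 + 2*s - 24)/(s^2 - s - 2)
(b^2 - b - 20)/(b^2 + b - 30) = (b + 4)/(b + 6)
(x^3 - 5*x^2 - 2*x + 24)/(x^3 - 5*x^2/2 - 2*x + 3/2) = 2*(x^2 - 2*x - 8)/(2*x^2 + x - 1)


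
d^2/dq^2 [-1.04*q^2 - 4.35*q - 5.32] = -2.08000000000000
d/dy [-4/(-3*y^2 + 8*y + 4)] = 8*(4 - 3*y)/(-3*y^2 + 8*y + 4)^2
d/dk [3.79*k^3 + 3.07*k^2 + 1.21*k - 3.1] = 11.37*k^2 + 6.14*k + 1.21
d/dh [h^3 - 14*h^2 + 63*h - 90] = 3*h^2 - 28*h + 63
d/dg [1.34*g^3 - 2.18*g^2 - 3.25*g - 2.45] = 4.02*g^2 - 4.36*g - 3.25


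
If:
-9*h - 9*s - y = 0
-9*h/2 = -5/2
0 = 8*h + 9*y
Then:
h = 5/9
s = -365/729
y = -40/81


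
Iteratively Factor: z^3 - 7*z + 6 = (z - 2)*(z^2 + 2*z - 3) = (z - 2)*(z - 1)*(z + 3)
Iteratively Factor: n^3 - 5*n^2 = (n - 5)*(n^2) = n*(n - 5)*(n)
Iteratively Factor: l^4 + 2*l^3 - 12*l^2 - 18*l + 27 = (l - 3)*(l^3 + 5*l^2 + 3*l - 9) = (l - 3)*(l - 1)*(l^2 + 6*l + 9) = (l - 3)*(l - 1)*(l + 3)*(l + 3)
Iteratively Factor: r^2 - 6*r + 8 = (r - 4)*(r - 2)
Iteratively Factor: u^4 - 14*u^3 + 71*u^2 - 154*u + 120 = (u - 2)*(u^3 - 12*u^2 + 47*u - 60) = (u - 5)*(u - 2)*(u^2 - 7*u + 12) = (u - 5)*(u - 3)*(u - 2)*(u - 4)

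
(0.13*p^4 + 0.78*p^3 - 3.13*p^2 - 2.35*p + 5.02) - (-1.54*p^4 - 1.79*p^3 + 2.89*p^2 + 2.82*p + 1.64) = 1.67*p^4 + 2.57*p^3 - 6.02*p^2 - 5.17*p + 3.38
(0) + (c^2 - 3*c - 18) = c^2 - 3*c - 18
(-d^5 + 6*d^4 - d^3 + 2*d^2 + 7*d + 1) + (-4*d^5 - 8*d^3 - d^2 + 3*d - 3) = -5*d^5 + 6*d^4 - 9*d^3 + d^2 + 10*d - 2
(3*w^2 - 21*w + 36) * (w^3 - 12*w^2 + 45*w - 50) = 3*w^5 - 57*w^4 + 423*w^3 - 1527*w^2 + 2670*w - 1800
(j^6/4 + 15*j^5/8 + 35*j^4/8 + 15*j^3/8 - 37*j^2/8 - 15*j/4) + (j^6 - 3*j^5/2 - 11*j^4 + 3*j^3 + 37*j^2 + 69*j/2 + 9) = 5*j^6/4 + 3*j^5/8 - 53*j^4/8 + 39*j^3/8 + 259*j^2/8 + 123*j/4 + 9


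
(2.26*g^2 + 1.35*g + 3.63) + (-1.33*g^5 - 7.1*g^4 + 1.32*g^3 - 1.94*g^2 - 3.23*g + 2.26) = -1.33*g^5 - 7.1*g^4 + 1.32*g^3 + 0.32*g^2 - 1.88*g + 5.89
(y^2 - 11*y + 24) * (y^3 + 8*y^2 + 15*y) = y^5 - 3*y^4 - 49*y^3 + 27*y^2 + 360*y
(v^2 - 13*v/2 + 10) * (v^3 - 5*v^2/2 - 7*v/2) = v^5 - 9*v^4 + 91*v^3/4 - 9*v^2/4 - 35*v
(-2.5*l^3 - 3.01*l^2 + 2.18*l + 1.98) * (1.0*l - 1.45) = -2.5*l^4 + 0.615*l^3 + 6.5445*l^2 - 1.181*l - 2.871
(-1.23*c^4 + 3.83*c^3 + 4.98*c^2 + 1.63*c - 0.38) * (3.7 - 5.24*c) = 6.4452*c^5 - 24.6202*c^4 - 11.9242*c^3 + 9.8848*c^2 + 8.0222*c - 1.406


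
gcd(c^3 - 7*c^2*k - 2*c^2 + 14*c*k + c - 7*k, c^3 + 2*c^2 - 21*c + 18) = c - 1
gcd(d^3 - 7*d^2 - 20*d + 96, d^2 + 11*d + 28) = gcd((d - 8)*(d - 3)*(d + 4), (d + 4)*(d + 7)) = d + 4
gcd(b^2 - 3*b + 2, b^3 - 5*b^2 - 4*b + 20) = b - 2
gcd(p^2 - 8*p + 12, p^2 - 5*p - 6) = p - 6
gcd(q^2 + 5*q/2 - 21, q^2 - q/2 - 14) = 1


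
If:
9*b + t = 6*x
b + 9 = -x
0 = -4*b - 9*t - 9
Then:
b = -477/131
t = 81/131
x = -702/131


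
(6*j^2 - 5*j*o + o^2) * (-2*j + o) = -12*j^3 + 16*j^2*o - 7*j*o^2 + o^3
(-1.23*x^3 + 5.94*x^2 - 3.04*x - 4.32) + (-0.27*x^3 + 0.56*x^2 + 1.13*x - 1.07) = -1.5*x^3 + 6.5*x^2 - 1.91*x - 5.39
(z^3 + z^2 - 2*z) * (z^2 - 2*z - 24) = z^5 - z^4 - 28*z^3 - 20*z^2 + 48*z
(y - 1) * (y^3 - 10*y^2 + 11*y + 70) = y^4 - 11*y^3 + 21*y^2 + 59*y - 70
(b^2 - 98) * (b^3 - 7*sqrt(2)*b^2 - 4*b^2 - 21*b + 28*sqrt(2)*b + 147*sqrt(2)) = b^5 - 7*sqrt(2)*b^4 - 4*b^4 - 119*b^3 + 28*sqrt(2)*b^3 + 392*b^2 + 833*sqrt(2)*b^2 - 2744*sqrt(2)*b + 2058*b - 14406*sqrt(2)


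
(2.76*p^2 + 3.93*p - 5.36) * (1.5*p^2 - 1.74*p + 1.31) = 4.14*p^4 + 1.0926*p^3 - 11.2626*p^2 + 14.4747*p - 7.0216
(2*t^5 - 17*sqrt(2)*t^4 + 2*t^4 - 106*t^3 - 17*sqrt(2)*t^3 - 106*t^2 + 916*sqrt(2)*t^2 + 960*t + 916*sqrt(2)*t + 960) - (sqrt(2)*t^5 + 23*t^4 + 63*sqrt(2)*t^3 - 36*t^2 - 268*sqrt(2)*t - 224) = -sqrt(2)*t^5 + 2*t^5 - 17*sqrt(2)*t^4 - 21*t^4 - 80*sqrt(2)*t^3 - 106*t^3 - 70*t^2 + 916*sqrt(2)*t^2 + 960*t + 1184*sqrt(2)*t + 1184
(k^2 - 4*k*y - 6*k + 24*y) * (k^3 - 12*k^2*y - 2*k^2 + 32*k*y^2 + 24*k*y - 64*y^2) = k^5 - 16*k^4*y - 8*k^4 + 80*k^3*y^2 + 128*k^3*y + 12*k^3 - 128*k^2*y^3 - 640*k^2*y^2 - 192*k^2*y + 1024*k*y^3 + 960*k*y^2 - 1536*y^3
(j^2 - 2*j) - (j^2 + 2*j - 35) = 35 - 4*j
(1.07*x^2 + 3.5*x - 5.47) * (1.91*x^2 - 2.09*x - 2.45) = 2.0437*x^4 + 4.4487*x^3 - 20.3842*x^2 + 2.8573*x + 13.4015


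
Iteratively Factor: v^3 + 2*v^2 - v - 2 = (v - 1)*(v^2 + 3*v + 2) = (v - 1)*(v + 1)*(v + 2)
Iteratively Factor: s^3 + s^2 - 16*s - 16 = (s + 4)*(s^2 - 3*s - 4) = (s + 1)*(s + 4)*(s - 4)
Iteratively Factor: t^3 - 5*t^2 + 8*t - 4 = (t - 2)*(t^2 - 3*t + 2) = (t - 2)*(t - 1)*(t - 2)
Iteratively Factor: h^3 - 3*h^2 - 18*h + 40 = (h - 5)*(h^2 + 2*h - 8) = (h - 5)*(h + 4)*(h - 2)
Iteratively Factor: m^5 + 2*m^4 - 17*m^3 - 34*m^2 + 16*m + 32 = (m - 4)*(m^4 + 6*m^3 + 7*m^2 - 6*m - 8) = (m - 4)*(m + 2)*(m^3 + 4*m^2 - m - 4) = (m - 4)*(m + 2)*(m + 4)*(m^2 - 1) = (m - 4)*(m + 1)*(m + 2)*(m + 4)*(m - 1)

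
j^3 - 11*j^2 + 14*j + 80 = (j - 8)*(j - 5)*(j + 2)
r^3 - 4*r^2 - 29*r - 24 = (r - 8)*(r + 1)*(r + 3)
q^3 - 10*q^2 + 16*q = q*(q - 8)*(q - 2)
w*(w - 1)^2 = w^3 - 2*w^2 + w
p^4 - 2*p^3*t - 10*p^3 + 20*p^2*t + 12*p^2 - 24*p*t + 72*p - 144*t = (p - 6)^2*(p + 2)*(p - 2*t)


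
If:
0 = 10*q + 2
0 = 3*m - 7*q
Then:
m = -7/15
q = -1/5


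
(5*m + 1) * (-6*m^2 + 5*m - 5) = -30*m^3 + 19*m^2 - 20*m - 5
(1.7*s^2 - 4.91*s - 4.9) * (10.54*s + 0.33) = 17.918*s^3 - 51.1904*s^2 - 53.2663*s - 1.617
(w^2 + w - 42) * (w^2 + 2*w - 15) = w^4 + 3*w^3 - 55*w^2 - 99*w + 630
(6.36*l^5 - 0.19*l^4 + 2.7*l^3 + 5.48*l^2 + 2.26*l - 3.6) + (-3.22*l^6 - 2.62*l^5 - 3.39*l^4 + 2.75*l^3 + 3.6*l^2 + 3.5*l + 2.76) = -3.22*l^6 + 3.74*l^5 - 3.58*l^4 + 5.45*l^3 + 9.08*l^2 + 5.76*l - 0.84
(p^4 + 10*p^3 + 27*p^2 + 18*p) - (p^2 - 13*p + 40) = p^4 + 10*p^3 + 26*p^2 + 31*p - 40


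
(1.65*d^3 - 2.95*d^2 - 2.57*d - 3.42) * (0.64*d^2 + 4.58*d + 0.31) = 1.056*d^5 + 5.669*d^4 - 14.6443*d^3 - 14.8739*d^2 - 16.4603*d - 1.0602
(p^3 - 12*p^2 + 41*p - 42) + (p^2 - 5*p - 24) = p^3 - 11*p^2 + 36*p - 66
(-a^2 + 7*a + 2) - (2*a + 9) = -a^2 + 5*a - 7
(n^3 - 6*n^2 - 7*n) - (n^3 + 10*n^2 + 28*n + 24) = -16*n^2 - 35*n - 24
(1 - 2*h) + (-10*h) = 1 - 12*h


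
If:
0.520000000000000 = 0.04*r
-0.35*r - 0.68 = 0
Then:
No Solution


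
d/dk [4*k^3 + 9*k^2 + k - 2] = 12*k^2 + 18*k + 1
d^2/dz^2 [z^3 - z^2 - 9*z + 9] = 6*z - 2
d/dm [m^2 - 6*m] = 2*m - 6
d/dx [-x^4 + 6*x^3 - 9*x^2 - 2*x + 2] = -4*x^3 + 18*x^2 - 18*x - 2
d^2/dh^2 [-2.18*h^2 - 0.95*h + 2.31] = -4.36000000000000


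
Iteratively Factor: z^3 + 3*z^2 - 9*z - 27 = (z + 3)*(z^2 - 9) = (z - 3)*(z + 3)*(z + 3)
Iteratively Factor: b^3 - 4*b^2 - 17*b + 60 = (b - 5)*(b^2 + b - 12) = (b - 5)*(b - 3)*(b + 4)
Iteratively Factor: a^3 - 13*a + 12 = (a - 3)*(a^2 + 3*a - 4) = (a - 3)*(a - 1)*(a + 4)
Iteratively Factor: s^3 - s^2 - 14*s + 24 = (s - 2)*(s^2 + s - 12) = (s - 2)*(s + 4)*(s - 3)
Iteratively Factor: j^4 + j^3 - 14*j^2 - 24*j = (j + 3)*(j^3 - 2*j^2 - 8*j) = j*(j + 3)*(j^2 - 2*j - 8) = j*(j + 2)*(j + 3)*(j - 4)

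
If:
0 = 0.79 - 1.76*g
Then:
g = 0.45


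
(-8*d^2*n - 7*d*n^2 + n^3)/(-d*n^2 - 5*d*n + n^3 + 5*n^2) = (8*d^2 + 7*d*n - n^2)/(d*n + 5*d - n^2 - 5*n)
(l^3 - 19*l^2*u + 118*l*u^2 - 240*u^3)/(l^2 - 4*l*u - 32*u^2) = (l^2 - 11*l*u + 30*u^2)/(l + 4*u)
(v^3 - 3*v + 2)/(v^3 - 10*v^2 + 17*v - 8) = (v + 2)/(v - 8)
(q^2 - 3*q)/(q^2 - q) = (q - 3)/(q - 1)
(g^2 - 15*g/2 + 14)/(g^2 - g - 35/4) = 2*(g - 4)/(2*g + 5)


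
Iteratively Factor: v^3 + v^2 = (v + 1)*(v^2) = v*(v + 1)*(v)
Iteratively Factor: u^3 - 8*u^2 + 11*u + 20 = (u - 5)*(u^2 - 3*u - 4) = (u - 5)*(u - 4)*(u + 1)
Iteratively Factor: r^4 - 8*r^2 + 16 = (r + 2)*(r^3 - 2*r^2 - 4*r + 8) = (r + 2)^2*(r^2 - 4*r + 4) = (r - 2)*(r + 2)^2*(r - 2)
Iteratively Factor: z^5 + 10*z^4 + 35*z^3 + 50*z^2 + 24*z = (z + 2)*(z^4 + 8*z^3 + 19*z^2 + 12*z) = z*(z + 2)*(z^3 + 8*z^2 + 19*z + 12) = z*(z + 2)*(z + 3)*(z^2 + 5*z + 4) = z*(z + 2)*(z + 3)*(z + 4)*(z + 1)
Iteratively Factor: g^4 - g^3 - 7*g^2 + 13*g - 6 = (g + 3)*(g^3 - 4*g^2 + 5*g - 2) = (g - 1)*(g + 3)*(g^2 - 3*g + 2) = (g - 2)*(g - 1)*(g + 3)*(g - 1)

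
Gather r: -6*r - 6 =-6*r - 6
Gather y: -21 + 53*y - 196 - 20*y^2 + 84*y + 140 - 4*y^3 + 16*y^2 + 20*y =-4*y^3 - 4*y^2 + 157*y - 77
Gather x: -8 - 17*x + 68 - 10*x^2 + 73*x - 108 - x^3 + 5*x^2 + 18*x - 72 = -x^3 - 5*x^2 + 74*x - 120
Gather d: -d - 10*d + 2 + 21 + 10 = 33 - 11*d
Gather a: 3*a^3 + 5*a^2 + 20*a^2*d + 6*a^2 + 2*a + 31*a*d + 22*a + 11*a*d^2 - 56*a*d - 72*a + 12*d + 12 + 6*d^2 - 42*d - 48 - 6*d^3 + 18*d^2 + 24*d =3*a^3 + a^2*(20*d + 11) + a*(11*d^2 - 25*d - 48) - 6*d^3 + 24*d^2 - 6*d - 36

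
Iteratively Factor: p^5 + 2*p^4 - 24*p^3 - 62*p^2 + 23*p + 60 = (p - 1)*(p^4 + 3*p^3 - 21*p^2 - 83*p - 60) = (p - 1)*(p + 3)*(p^3 - 21*p - 20) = (p - 5)*(p - 1)*(p + 3)*(p^2 + 5*p + 4) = (p - 5)*(p - 1)*(p + 1)*(p + 3)*(p + 4)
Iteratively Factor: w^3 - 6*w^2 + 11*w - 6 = (w - 3)*(w^2 - 3*w + 2) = (w - 3)*(w - 1)*(w - 2)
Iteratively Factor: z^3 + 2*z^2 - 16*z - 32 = (z + 4)*(z^2 - 2*z - 8) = (z + 2)*(z + 4)*(z - 4)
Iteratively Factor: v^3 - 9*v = (v)*(v^2 - 9) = v*(v - 3)*(v + 3)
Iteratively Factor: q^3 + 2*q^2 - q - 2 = (q + 1)*(q^2 + q - 2) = (q - 1)*(q + 1)*(q + 2)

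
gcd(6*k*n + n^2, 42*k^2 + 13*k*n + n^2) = 6*k + n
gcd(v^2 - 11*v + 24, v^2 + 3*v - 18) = v - 3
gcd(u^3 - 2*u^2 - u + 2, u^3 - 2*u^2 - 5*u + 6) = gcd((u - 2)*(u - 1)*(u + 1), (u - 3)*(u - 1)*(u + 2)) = u - 1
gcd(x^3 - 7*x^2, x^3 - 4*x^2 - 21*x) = x^2 - 7*x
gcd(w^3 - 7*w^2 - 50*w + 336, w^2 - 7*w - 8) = w - 8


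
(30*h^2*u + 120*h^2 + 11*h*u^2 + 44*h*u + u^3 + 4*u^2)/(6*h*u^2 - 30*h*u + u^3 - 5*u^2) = (5*h*u + 20*h + u^2 + 4*u)/(u*(u - 5))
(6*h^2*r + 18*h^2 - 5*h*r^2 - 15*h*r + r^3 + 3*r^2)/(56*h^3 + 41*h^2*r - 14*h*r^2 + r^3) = (6*h^2*r + 18*h^2 - 5*h*r^2 - 15*h*r + r^3 + 3*r^2)/(56*h^3 + 41*h^2*r - 14*h*r^2 + r^3)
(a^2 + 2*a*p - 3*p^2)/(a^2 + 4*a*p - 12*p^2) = (a^2 + 2*a*p - 3*p^2)/(a^2 + 4*a*p - 12*p^2)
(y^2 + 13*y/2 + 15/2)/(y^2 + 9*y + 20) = (y + 3/2)/(y + 4)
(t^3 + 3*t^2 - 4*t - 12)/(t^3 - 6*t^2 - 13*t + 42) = (t + 2)/(t - 7)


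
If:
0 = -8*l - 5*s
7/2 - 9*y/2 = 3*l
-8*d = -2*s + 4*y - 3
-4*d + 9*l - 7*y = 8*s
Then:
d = -263/9624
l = 485/2406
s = -388/1203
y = 258/401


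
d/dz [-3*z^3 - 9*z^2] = 9*z*(-z - 2)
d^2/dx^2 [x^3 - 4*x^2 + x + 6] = 6*x - 8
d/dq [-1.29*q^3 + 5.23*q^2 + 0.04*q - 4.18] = -3.87*q^2 + 10.46*q + 0.04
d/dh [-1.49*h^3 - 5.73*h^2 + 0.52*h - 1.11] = -4.47*h^2 - 11.46*h + 0.52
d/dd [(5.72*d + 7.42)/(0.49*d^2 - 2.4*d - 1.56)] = (-2.8028*d^2 - 7.2716*d + 8.8848)/(0.2401*d^4 - 2.352*d^3 + 4.2312*d^2 + 7.488*d + 2.4336)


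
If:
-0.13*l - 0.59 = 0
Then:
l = -4.54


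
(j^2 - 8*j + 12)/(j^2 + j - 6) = (j - 6)/(j + 3)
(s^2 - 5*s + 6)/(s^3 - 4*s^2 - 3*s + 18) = (s - 2)/(s^2 - s - 6)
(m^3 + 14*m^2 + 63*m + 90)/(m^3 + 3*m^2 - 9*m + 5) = (m^2 + 9*m + 18)/(m^2 - 2*m + 1)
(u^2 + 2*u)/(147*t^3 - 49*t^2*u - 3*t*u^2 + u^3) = u*(u + 2)/(147*t^3 - 49*t^2*u - 3*t*u^2 + u^3)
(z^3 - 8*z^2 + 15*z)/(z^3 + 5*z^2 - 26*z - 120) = z*(z - 3)/(z^2 + 10*z + 24)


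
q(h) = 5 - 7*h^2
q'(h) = -14*h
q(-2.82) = -50.67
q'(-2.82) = 39.48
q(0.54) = 2.96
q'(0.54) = -7.56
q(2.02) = -23.56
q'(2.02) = -28.28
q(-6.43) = -284.41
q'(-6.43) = 90.02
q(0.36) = 4.09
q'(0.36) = -5.04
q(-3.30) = -71.23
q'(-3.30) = 46.20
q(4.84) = -158.98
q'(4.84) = -67.76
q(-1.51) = -10.96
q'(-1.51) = 21.14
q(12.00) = -1003.00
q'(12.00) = -168.00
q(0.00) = 5.00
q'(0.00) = 0.00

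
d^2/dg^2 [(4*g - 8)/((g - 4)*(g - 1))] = 8*(g^3 - 6*g^2 + 18*g - 22)/(g^6 - 15*g^5 + 87*g^4 - 245*g^3 + 348*g^2 - 240*g + 64)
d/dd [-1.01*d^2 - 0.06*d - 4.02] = -2.02*d - 0.06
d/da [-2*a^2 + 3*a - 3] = 3 - 4*a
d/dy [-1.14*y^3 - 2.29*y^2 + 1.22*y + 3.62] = -3.42*y^2 - 4.58*y + 1.22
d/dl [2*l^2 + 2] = 4*l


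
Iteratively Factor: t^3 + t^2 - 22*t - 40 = (t + 2)*(t^2 - t - 20) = (t - 5)*(t + 2)*(t + 4)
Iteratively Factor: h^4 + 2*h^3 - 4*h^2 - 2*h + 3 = (h + 1)*(h^3 + h^2 - 5*h + 3) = (h - 1)*(h + 1)*(h^2 + 2*h - 3) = (h - 1)^2*(h + 1)*(h + 3)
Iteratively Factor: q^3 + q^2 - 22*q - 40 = (q + 4)*(q^2 - 3*q - 10) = (q - 5)*(q + 4)*(q + 2)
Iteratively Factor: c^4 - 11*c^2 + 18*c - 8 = (c - 2)*(c^3 + 2*c^2 - 7*c + 4) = (c - 2)*(c - 1)*(c^2 + 3*c - 4) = (c - 2)*(c - 1)^2*(c + 4)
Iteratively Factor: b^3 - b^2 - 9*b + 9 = (b - 1)*(b^2 - 9) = (b - 3)*(b - 1)*(b + 3)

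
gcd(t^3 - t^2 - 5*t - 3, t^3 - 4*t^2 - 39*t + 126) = t - 3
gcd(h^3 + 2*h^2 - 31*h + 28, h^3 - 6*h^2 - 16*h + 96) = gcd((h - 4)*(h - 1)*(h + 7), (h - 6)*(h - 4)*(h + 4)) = h - 4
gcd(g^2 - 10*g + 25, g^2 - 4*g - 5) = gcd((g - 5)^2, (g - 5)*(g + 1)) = g - 5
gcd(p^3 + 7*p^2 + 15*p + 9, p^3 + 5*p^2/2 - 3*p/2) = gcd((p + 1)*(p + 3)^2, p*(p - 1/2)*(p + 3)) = p + 3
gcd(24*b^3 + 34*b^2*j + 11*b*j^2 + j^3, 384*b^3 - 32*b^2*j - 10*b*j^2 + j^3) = 6*b + j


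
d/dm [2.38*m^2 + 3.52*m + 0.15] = 4.76*m + 3.52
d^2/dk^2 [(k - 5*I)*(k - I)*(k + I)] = 6*k - 10*I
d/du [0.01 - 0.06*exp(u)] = -0.06*exp(u)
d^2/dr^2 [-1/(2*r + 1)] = -8/(2*r + 1)^3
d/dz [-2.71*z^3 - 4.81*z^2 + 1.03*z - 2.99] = -8.13*z^2 - 9.62*z + 1.03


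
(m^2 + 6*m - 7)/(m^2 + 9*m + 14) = (m - 1)/(m + 2)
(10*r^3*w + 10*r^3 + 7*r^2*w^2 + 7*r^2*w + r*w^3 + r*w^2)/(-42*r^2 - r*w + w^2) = r*(-10*r^2*w - 10*r^2 - 7*r*w^2 - 7*r*w - w^3 - w^2)/(42*r^2 + r*w - w^2)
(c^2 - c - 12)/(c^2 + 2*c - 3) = (c - 4)/(c - 1)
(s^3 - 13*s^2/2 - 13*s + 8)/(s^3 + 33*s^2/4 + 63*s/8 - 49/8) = 4*(s^2 - 6*s - 16)/(4*s^2 + 35*s + 49)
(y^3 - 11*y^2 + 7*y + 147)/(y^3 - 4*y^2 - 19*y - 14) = (y^2 - 4*y - 21)/(y^2 + 3*y + 2)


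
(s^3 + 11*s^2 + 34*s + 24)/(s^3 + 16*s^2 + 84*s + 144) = (s + 1)/(s + 6)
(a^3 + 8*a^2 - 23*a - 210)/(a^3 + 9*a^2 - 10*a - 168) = (a - 5)/(a - 4)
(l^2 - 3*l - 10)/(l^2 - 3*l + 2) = (l^2 - 3*l - 10)/(l^2 - 3*l + 2)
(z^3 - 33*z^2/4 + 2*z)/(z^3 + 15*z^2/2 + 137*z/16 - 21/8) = 4*z*(z - 8)/(4*z^2 + 31*z + 42)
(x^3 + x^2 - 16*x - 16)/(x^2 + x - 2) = (x^3 + x^2 - 16*x - 16)/(x^2 + x - 2)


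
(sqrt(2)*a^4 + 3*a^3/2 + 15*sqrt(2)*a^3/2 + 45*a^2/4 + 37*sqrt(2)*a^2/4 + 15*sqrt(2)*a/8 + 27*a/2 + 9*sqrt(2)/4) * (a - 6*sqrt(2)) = sqrt(2)*a^5 - 21*a^4/2 + 15*sqrt(2)*a^4/2 - 315*a^3/4 + sqrt(2)*a^3/4 - 195*a^2/2 - 525*sqrt(2)*a^2/8 - 315*sqrt(2)*a/4 - 45*a/2 - 27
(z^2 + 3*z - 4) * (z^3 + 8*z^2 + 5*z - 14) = z^5 + 11*z^4 + 25*z^3 - 31*z^2 - 62*z + 56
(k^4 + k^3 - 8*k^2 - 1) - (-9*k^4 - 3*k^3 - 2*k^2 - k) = 10*k^4 + 4*k^3 - 6*k^2 + k - 1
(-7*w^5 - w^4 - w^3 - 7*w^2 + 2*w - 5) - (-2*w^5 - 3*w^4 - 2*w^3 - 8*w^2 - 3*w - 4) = -5*w^5 + 2*w^4 + w^3 + w^2 + 5*w - 1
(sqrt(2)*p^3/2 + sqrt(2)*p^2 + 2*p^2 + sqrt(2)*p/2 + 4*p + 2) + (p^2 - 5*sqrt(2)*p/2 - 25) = sqrt(2)*p^3/2 + sqrt(2)*p^2 + 3*p^2 - 2*sqrt(2)*p + 4*p - 23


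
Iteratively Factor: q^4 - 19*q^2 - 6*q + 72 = (q + 3)*(q^3 - 3*q^2 - 10*q + 24) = (q - 4)*(q + 3)*(q^2 + q - 6) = (q - 4)*(q + 3)^2*(q - 2)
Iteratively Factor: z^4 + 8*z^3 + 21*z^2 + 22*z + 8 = (z + 4)*(z^3 + 4*z^2 + 5*z + 2) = (z + 1)*(z + 4)*(z^2 + 3*z + 2) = (z + 1)^2*(z + 4)*(z + 2)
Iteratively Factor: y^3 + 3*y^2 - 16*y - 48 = (y + 4)*(y^2 - y - 12) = (y - 4)*(y + 4)*(y + 3)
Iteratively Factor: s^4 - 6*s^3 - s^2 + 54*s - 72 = (s + 3)*(s^3 - 9*s^2 + 26*s - 24) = (s - 3)*(s + 3)*(s^2 - 6*s + 8) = (s - 4)*(s - 3)*(s + 3)*(s - 2)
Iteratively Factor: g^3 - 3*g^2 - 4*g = (g)*(g^2 - 3*g - 4) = g*(g + 1)*(g - 4)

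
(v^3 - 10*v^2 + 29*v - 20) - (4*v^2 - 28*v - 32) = v^3 - 14*v^2 + 57*v + 12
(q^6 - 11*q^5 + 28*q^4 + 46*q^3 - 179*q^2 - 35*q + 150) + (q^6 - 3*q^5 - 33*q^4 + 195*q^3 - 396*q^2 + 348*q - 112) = 2*q^6 - 14*q^5 - 5*q^4 + 241*q^3 - 575*q^2 + 313*q + 38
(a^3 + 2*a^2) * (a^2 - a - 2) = a^5 + a^4 - 4*a^3 - 4*a^2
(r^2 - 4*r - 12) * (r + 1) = r^3 - 3*r^2 - 16*r - 12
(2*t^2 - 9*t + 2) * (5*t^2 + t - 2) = 10*t^4 - 43*t^3 - 3*t^2 + 20*t - 4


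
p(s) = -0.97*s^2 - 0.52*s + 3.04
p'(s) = -1.94*s - 0.52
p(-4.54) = -14.59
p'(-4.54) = 8.29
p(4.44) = -18.39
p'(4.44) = -9.13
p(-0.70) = 2.93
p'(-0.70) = 0.84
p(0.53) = 2.49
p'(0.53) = -1.55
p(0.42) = 2.65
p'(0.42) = -1.33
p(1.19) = 1.05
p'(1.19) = -2.83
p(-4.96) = -18.24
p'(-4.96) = 9.10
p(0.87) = 1.85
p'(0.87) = -2.21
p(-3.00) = -4.13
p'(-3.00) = 5.30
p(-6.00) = -28.76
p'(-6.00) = 11.12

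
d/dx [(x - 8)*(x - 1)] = 2*x - 9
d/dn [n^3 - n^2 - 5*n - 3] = 3*n^2 - 2*n - 5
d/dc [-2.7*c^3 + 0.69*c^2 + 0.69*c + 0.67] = -8.1*c^2 + 1.38*c + 0.69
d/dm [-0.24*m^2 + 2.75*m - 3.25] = 2.75 - 0.48*m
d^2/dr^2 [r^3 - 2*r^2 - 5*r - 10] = 6*r - 4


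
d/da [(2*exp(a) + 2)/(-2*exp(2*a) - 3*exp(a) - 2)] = 2*((exp(a) + 1)*(4*exp(a) + 3) - 2*exp(2*a) - 3*exp(a) - 2)*exp(a)/(2*exp(2*a) + 3*exp(a) + 2)^2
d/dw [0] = 0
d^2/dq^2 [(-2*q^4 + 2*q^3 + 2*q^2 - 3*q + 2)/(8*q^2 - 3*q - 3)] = 2*(-128*q^6 + 144*q^5 + 90*q^4 - 222*q^3 + 474*q^2 - 306*q + 111)/(512*q^6 - 576*q^5 - 360*q^4 + 405*q^3 + 135*q^2 - 81*q - 27)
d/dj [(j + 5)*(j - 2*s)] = 2*j - 2*s + 5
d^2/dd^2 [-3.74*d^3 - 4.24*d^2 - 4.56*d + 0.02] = -22.44*d - 8.48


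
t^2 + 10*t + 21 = (t + 3)*(t + 7)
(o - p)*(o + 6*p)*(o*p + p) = o^3*p + 5*o^2*p^2 + o^2*p - 6*o*p^3 + 5*o*p^2 - 6*p^3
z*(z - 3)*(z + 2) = z^3 - z^2 - 6*z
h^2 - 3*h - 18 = (h - 6)*(h + 3)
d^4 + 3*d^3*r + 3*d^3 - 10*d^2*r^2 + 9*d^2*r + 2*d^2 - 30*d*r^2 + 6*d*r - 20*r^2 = (d + 1)*(d + 2)*(d - 2*r)*(d + 5*r)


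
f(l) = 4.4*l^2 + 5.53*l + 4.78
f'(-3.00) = -20.87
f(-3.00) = 27.79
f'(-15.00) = -126.47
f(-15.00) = 911.83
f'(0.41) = 9.14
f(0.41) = 7.79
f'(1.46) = 18.38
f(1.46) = 22.23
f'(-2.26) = -14.36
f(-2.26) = 14.76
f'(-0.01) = 5.44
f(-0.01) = 4.73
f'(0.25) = 7.73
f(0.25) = 6.44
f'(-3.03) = -21.13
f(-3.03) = 28.42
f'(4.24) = 42.84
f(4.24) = 107.33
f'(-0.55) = 0.69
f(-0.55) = 3.07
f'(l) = 8.8*l + 5.53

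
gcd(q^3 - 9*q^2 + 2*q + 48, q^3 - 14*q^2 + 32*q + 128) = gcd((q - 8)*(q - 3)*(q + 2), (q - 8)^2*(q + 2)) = q^2 - 6*q - 16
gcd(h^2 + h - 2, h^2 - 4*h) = 1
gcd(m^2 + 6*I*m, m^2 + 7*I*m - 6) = m + 6*I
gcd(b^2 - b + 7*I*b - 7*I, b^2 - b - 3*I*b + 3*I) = b - 1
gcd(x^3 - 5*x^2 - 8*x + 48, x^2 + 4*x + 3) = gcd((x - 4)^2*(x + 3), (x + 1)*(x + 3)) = x + 3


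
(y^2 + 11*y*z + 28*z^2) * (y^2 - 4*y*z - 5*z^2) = y^4 + 7*y^3*z - 21*y^2*z^2 - 167*y*z^3 - 140*z^4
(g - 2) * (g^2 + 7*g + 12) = g^3 + 5*g^2 - 2*g - 24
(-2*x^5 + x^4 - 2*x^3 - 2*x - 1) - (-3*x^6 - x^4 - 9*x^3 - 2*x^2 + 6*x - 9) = 3*x^6 - 2*x^5 + 2*x^4 + 7*x^3 + 2*x^2 - 8*x + 8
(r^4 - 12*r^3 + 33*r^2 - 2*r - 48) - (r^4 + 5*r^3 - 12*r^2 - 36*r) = -17*r^3 + 45*r^2 + 34*r - 48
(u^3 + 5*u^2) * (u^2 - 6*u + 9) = u^5 - u^4 - 21*u^3 + 45*u^2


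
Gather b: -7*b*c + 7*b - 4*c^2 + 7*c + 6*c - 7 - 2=b*(7 - 7*c) - 4*c^2 + 13*c - 9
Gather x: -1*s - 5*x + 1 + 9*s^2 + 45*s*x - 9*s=9*s^2 - 10*s + x*(45*s - 5) + 1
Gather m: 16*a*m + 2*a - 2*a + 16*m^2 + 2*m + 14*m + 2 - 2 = 16*m^2 + m*(16*a + 16)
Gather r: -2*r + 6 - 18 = -2*r - 12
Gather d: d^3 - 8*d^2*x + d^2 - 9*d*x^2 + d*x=d^3 + d^2*(1 - 8*x) + d*(-9*x^2 + x)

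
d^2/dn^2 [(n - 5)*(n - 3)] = 2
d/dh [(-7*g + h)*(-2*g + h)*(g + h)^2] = 19*g^3 - 6*g^2*h - 21*g*h^2 + 4*h^3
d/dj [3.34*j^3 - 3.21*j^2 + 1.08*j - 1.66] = 10.02*j^2 - 6.42*j + 1.08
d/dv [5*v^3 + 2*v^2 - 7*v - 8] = 15*v^2 + 4*v - 7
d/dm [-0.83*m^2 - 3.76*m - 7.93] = -1.66*m - 3.76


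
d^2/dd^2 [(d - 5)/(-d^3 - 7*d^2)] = 6*(-d^3 + 3*d^2 + 77*d + 245)/(d^4*(d^3 + 21*d^2 + 147*d + 343))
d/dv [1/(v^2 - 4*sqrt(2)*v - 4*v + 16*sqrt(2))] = 2*(-v + 2 + 2*sqrt(2))/(v^2 - 4*sqrt(2)*v - 4*v + 16*sqrt(2))^2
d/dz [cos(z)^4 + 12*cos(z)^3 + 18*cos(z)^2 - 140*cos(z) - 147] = 4*(-cos(z)^3 - 9*cos(z)^2 - 9*cos(z) + 35)*sin(z)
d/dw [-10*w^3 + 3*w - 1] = 3 - 30*w^2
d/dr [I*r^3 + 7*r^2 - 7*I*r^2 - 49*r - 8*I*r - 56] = 3*I*r^2 + 14*r*(1 - I) - 49 - 8*I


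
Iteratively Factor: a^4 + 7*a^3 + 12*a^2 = (a + 4)*(a^3 + 3*a^2) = a*(a + 4)*(a^2 + 3*a) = a^2*(a + 4)*(a + 3)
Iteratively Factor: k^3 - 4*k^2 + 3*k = (k)*(k^2 - 4*k + 3) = k*(k - 1)*(k - 3)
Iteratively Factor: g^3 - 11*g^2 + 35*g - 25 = (g - 1)*(g^2 - 10*g + 25) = (g - 5)*(g - 1)*(g - 5)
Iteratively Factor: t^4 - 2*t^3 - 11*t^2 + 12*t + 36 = (t - 3)*(t^3 + t^2 - 8*t - 12) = (t - 3)*(t + 2)*(t^2 - t - 6) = (t - 3)^2*(t + 2)*(t + 2)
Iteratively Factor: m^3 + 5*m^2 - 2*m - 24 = (m - 2)*(m^2 + 7*m + 12) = (m - 2)*(m + 3)*(m + 4)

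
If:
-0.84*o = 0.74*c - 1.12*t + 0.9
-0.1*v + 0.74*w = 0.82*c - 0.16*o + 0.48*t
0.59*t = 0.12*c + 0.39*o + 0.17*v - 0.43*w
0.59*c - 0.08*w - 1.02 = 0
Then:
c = 0.135593220338983*w + 1.72881355932203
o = 1.3485171419318*w - 12.5817476596598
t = 1.10097623417282*w - 7.49048750019278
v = 3.16107709628167*w + 1.64727255902901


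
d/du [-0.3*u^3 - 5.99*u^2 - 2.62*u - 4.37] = -0.9*u^2 - 11.98*u - 2.62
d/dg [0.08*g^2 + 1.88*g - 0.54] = 0.16*g + 1.88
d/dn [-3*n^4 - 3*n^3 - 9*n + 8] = -12*n^3 - 9*n^2 - 9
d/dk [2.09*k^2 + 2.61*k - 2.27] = 4.18*k + 2.61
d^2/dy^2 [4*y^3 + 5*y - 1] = 24*y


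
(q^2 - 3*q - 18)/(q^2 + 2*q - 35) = (q^2 - 3*q - 18)/(q^2 + 2*q - 35)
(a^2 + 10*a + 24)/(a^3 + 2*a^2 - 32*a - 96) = (a + 6)/(a^2 - 2*a - 24)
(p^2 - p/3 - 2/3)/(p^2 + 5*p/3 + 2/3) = (p - 1)/(p + 1)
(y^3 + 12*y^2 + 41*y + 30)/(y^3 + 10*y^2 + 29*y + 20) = (y + 6)/(y + 4)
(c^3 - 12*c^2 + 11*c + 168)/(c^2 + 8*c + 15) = (c^2 - 15*c + 56)/(c + 5)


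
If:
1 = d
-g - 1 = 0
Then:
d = 1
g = -1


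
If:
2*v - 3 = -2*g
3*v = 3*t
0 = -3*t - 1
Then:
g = 11/6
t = -1/3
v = -1/3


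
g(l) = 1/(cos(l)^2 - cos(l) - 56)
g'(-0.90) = -0.00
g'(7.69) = -0.00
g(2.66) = -0.02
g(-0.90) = -0.02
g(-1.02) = -0.02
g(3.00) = -0.02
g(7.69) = -0.02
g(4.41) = -0.02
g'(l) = (2*sin(l)*cos(l) - sin(l))/(cos(l)^2 - cos(l) - 56)^2 = (2*cos(l) - 1)*sin(l)/(sin(l)^2 + cos(l) + 55)^2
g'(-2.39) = 0.00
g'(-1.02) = -0.00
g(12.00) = -0.02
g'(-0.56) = -0.00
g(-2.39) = -0.02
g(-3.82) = -0.02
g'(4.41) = 0.00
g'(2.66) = -0.00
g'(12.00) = 0.00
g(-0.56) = -0.02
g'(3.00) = 0.00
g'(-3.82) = -0.00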